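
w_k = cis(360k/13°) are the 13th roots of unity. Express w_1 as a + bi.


Angle = 360*1/13 = 27.6923°
a = cos(27.6923°) = 0.8855
b = sin(27.6923°) = 0.4647

0.8855 + 0.4647i


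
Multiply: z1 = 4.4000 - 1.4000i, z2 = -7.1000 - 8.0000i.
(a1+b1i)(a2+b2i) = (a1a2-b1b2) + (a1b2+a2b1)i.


Real = 4.4*(-7.1) - (-1.4)*(-8) = -31.24 - 11.2 = -42.44
Imag = 4.4*(-8) - (7.1)*(-1.4) = -35.2 + 9.94 = -25.26

-42.4400 - 25.2600i


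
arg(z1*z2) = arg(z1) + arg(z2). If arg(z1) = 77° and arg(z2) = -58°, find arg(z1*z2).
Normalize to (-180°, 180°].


arg(z1*z2) = 77° - 58° = 19°
Normalized to (-180°, 180°]: 19°

19°


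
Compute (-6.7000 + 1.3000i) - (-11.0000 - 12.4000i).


Real: -6.7 + 11 = 4.3
Imag: 1.3 + 12.4 = 13.7

4.3000 + 13.7000i


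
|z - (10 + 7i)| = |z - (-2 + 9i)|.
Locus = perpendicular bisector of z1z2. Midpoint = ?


Equal distances means the locus is the perpendicular bisector of z1 and z2.
Midpoint = ((10+(-2))/2, (7+9)/2) = (4.0000, 8.0000)

Perpendicular bisector through (4.0000, 8.0000)


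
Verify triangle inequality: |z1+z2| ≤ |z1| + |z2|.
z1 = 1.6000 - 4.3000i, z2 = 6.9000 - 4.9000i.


|z1| = sqrt(1.6^2 + (-4.3)^2) = sqrt(21.05) = 4.5880
|z2| = sqrt(6.9^2 + (-4.9)^2) = sqrt(71.62) = 8.4629
z1+z2 = 8.5000 - 9.2000i
|z1+z2| = sqrt(156.89) = 12.5256
|z1|+|z2| = 4.5880 + 8.4629 = 13.0509

|z1+z2| = 12.5256 ≤ |z1|+|z2| = 13.0509 (verified)


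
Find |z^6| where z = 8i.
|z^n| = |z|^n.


|z| = sqrt(0+64) = sqrt(64) = 8
|z^6| = |z|^6 = 8^6 = 262144

|z^6| = 262144


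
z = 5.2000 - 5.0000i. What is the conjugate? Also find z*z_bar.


z_bar = 5.2000 + 5.0000i
z*z_bar = 5.2^2 + (-5)^2 = 27.04 + 25 = 52.04

z_bar = 5.2000 + 5.0000i, z*z_bar = 52.04


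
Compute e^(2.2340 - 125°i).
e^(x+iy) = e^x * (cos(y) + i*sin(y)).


e^2.2340 = 9.3371
cos(-125°) = -0.57358
sin(-125°) = -0.81915
Real = 9.3371*(-0.57358) = -5.3556
Imag = 9.3371*(-0.81915) = -7.6485

-5.3556 - 7.6485i


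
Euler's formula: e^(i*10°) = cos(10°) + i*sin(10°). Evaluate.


cos(10°) = 0.9848
sin(10°) = 0.1736

e^(i*10°) = 0.9848 + 0.1736i


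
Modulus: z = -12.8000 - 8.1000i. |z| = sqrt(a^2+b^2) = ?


|z| = sqrt((-12.8)^2 + (-8.1)^2) = sqrt(163.84 + 65.61) = sqrt(229.45) = 15.1476

|z| = 15.1476


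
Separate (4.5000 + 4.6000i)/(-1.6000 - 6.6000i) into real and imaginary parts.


Multiply by conjugate: (4.5000 + 4.6000i)(-1.6000 + 6.6000i) / ((-1.6)^2 + (-6.6)^2)
Numerator real = 4.5*(-1.6) + 4.6*(-6.6) = -37.56
Numerator imag = 4.6*(-1.6) - 4.5*(-6.6) = 22.34
Denominator = 46.12
Re(z) = -37.56/46.12 = -0.8144
Im(z) = 22.34/46.12 = 0.4844

Re(z) = -0.8144, Im(z) = 0.4844


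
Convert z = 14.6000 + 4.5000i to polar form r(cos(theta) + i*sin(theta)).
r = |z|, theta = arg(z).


r = sqrt(213.16+20.25) = sqrt(233.41) = 15.2778
theta = atan2(4.5, 14.6) = 17.1303 degrees

r = 15.2778, theta = 17.1303 degrees


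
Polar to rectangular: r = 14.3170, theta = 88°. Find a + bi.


a = 14.3170*cos(88°) = 14.3170*0.0349 = 0.4997
b = 14.3170*sin(88°) = 14.3170*0.99939 = 14.3083

0.4997 + 14.3083i


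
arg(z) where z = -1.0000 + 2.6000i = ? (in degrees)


Re = -1, Im = 2.6
arg = atan2(2.6, -1) = 111.0375 degrees

arg(z) = 111.0375 degrees


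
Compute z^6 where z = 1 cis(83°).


r^6 = 1^6 = 1
n*theta = 6*83° = 498° = 138° (mod 360)
a = 1*cos(138°) = -0.7431
b = 1*sin(138°) = 0.6691

1 cis(138°) = -0.7431 + 0.6691i


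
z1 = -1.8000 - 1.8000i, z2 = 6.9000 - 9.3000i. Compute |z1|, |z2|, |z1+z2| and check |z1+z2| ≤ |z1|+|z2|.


|z1| = sqrt((-1.8)^2 + (-1.8)^2) = sqrt(6.48) = 2.5456
|z2| = sqrt(6.9^2 + (-9.3)^2) = sqrt(134.1) = 11.5802
z1+z2 = 5.1000 - 11.1000i
|z1+z2| = sqrt(149.22) = 12.2156
|z1|+|z2| = 2.5456 + 11.5802 = 14.1258

|z1+z2| = 12.2156 ≤ |z1|+|z2| = 14.1258 (verified)


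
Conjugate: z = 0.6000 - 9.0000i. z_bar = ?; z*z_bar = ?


z_bar = 0.6000 + 9.0000i
z*z_bar = 0.6^2 + (-9)^2 = 0.36 + 81 = 81.36

z_bar = 0.6000 + 9.0000i, z*z_bar = 81.36


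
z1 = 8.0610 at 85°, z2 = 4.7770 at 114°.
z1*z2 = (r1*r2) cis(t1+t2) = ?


r = 8.0610 * 4.7770 = 38.5074
theta = 85° + 114° = 199° = 199° (mod 360)

38.5074 cis(199°)


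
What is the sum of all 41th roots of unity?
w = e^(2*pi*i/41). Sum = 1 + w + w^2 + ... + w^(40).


The sum of all 41th roots of unity is 0.
Geometric series: (1 - w^41)/(1 - w) = (1-1)/(1-w) = 0 since w^41 = 1, w ≠ 1.
Alternatively: coefficient of z^40 in z^41 - 1 is 0.

0


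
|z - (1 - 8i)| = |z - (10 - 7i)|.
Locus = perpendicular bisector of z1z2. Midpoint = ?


Equal distances means the locus is the perpendicular bisector of z1 and z2.
Midpoint = ((1+10)/2, (-8+(-7))/2) = (5.5000, -7.5000)

Perpendicular bisector through (5.5000, -7.5000)


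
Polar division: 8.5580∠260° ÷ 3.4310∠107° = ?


r = 8.5580 / 3.4310 = 2.4943
theta = 260° - 107° = 153° = 153° (mod 360)

2.4943 cis(153°)


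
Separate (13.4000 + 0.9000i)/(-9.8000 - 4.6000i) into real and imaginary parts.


Multiply by conjugate: (13.4000 + 0.9000i)(-9.8000 + 4.6000i) / ((-9.8)^2 + (-4.6)^2)
Numerator real = 13.4*(-9.8) + 0.9*(-4.6) = -135.46
Numerator imag = 0.9*(-9.8) - 13.4*(-4.6) = 52.82
Denominator = 117.2
Re(z) = -135.46/117.2 = -1.1558
Im(z) = 52.82/117.2 = 0.4507

Re(z) = -1.1558, Im(z) = 0.4507


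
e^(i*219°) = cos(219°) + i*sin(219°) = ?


cos(219°) = -0.7771
sin(219°) = -0.6293

e^(i*219°) = -0.7771 - 0.6293i


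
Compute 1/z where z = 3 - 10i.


|z|^2 = 9+100 = 109
1/z = (3 + 10i)/109

1/z = 0.0275 + 0.0917i


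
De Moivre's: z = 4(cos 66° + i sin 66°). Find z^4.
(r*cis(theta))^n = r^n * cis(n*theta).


r^4 = 4^4 = 256
n*theta = 4*66° = 264° = 264° (mod 360)
a = 256*cos(264°) = -26.7593
b = 256*sin(264°) = -254.5976

256 cis(264°) = -26.7593 - 254.5976i


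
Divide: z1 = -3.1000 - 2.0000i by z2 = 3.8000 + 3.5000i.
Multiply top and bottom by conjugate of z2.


Conjugate of z2 = 3.8000 - 3.5000i
Numerator: (-3.1000 - 2.0000i)(3.8000 - 3.5000i) = -18.7800 + 3.2500i
Denominator: 3.8^2 + 3.5^2 = 26.69
Result = (-18.7800 + 3.2500i)/26.69

-0.7036 + 0.1218i


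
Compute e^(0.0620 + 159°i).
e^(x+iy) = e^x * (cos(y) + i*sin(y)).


e^0.0620 = 1.0640
cos(159°) = -0.93358
sin(159°) = 0.3584
Real = 1.0640*(-0.93358) = -0.9933
Imag = 1.0640*0.3584 = 0.3813

-0.9933 + 0.3813i


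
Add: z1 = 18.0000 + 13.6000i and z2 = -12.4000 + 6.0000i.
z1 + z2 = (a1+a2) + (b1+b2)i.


Real: 18 - 12.4 = 5.6
Imag: 13.6 + 6 = 19.6

5.6000 + 19.6000i


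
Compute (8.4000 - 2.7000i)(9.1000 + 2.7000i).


Real = 8.4*9.1 - (-2.7)*2.7 = 76.44 - (-7.29) = 83.73
Imag = 8.4*2.7 + 9.1*(-2.7) = 22.68 - (24.57) = -1.89

83.7300 - 1.8900i


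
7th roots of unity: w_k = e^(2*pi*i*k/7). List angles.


The 7th roots of unity are cis(360k/7°) for k=0..6
Angle step = 360/7 = 51.4286°
Primitive root: cis(51.4286°)
Primitive root = 0.6235 + 0.7818i

7 roots at angles: 0°, 51.4286°, 102.8571°, 154.2857°, 205.7143°, 257.1429°, 308.5714°


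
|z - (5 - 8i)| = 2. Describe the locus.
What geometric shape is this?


|z - z0| = r is a circle with center z0 and radius r.
Center = (5, -8), radius = 2

Circle with center (5, -8) and radius 2


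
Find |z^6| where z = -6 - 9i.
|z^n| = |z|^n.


|z| = sqrt(36+81) = sqrt(117) = 10.8167
|z^6| = |z|^6 = (sqrt(117))^6 = 117^3 = 1601613

|z^6| = 1601613


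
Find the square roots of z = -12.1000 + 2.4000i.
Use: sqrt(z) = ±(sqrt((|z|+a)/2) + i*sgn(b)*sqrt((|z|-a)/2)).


|z| = sqrt(146.41+5.76) = 12.3357
sqrt((|z|+a)/2) = sqrt((12.3357+(-12.1))/2) = sqrt(0.1179) = 0.3433
sqrt((|z|-a)/2) = sqrt((12.3357-(-12.1))/2) = sqrt(12.2179) = 3.4954

±(0.3433 + 3.4954i) i.e. 0.3433 + 3.4954i and -0.3433 - 3.4954i


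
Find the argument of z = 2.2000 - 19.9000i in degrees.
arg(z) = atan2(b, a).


Re = 2.2, Im = -19.9
arg = atan2(-19.9, 2.2) = -83.6914 degrees

arg(z) = -83.6914 degrees


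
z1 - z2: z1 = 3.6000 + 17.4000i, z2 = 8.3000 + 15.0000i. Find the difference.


Real: 3.6 - 8.3 = -4.7
Imag: 17.4 - 15 = 2.4

-4.7000 + 2.4000i


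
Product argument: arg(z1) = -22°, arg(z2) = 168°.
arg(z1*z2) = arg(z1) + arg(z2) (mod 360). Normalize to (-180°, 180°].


arg(z1*z2) = -22° + 168° = 146°
Normalized to (-180°, 180°]: 146°

146°


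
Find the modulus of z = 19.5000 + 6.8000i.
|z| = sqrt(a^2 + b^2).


|z| = sqrt(19.5^2 + 6.8^2) = sqrt(380.25 + 46.24) = sqrt(426.49) = 20.6516

|z| = 20.6516


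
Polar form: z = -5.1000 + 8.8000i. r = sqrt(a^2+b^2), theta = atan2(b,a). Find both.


r = sqrt(26.01+77.44) = sqrt(103.45) = 10.1710
theta = atan2(8.8, -5.1) = 120.0942 degrees

r = 10.1710, theta = 120.0942 degrees


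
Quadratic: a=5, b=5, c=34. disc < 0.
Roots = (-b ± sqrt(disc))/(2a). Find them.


disc = 5^2 - 4*5*34 = 25 - 680 = -655
sqrt(|disc|) = sqrt(655) = 25.5930
Real part = -5/(2*5) = -0.5000
Imag part = 25.5930/(2*5) = 2.5593

-0.5000 ± 2.5593i


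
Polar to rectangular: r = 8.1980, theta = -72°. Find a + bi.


a = 8.1980*cos(-72°) = 8.1980*0.30902 = 2.5333
b = 8.1980*sin(-72°) = 8.1980*(-0.95106) = -7.7968

2.5333 - 7.7968i


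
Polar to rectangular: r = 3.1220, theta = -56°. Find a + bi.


a = 3.1220*cos(-56°) = 3.1220*0.5592 = 1.7458
b = 3.1220*sin(-56°) = 3.1220*(-0.82904) = -2.5883

1.7458 - 2.5883i


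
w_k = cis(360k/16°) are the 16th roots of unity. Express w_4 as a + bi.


Angle = 360*4/16 = 90°
a = cos(90°) = 0
b = sin(90°) = 1.0000

0 + 1.0000i


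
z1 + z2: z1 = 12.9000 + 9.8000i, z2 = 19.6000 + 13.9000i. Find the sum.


Real: 12.9 + 19.6 = 32.5
Imag: 9.8 + 13.9 = 23.7

32.5000 + 23.7000i


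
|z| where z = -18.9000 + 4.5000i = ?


|z| = sqrt((-18.9)^2 + 4.5^2) = sqrt(357.21 + 20.25) = sqrt(377.46) = 19.4283

|z| = 19.4283


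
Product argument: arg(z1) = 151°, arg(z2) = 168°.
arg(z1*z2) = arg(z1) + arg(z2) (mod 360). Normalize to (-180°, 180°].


arg(z1*z2) = 151° + 168° = 319°
Normalized to (-180°, 180°]: -41°

-41°


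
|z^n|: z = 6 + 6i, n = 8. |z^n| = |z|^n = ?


|z| = sqrt(36+36) = sqrt(72) = 8.4853
|z^8| = |z|^8 = (sqrt(72))^8 = 72^4 = 26873856

|z^8| = 26873856


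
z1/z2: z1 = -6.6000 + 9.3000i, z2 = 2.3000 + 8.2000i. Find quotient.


Conjugate of z2 = 2.3000 - 8.2000i
Numerator: (-6.6000 + 9.3000i)(2.3000 - 8.2000i) = 61.0800 + 75.5100i
Denominator: 2.3^2 + 8.2^2 = 72.53
Result = (61.0800 + 75.5100i)/72.53

0.8421 + 1.0411i


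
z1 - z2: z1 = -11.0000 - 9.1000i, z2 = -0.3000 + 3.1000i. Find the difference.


Real: -11 + 0.3 = -10.7
Imag: -9.1 - 3.1 = -12.2

-10.7000 - 12.2000i


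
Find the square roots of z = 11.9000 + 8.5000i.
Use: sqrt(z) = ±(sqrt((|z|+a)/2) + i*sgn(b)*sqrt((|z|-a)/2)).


|z| = sqrt(141.61+72.25) = 14.6240
sqrt((|z|+a)/2) = sqrt((14.6240+11.9)/2) = sqrt(13.2620) = 3.6417
sqrt((|z|-a)/2) = sqrt((14.6240-11.9)/2) = sqrt(1.3620) = 1.1670

±(3.6417 + 1.1670i) i.e. 3.6417 + 1.1670i and -3.6417 - 1.1670i


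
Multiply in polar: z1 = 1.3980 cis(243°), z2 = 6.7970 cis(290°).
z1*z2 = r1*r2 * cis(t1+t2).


r = 1.3980 * 6.7970 = 9.5022
theta = 243° + 290° = 533° = 173° (mod 360)

9.5022 cis(173°)


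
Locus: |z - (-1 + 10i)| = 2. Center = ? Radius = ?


|z - z0| = r is a circle with center z0 and radius r.
Center = (-1, 10), radius = 2

Circle with center (-1, 10) and radius 2


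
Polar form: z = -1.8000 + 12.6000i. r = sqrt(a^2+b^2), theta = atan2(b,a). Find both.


r = sqrt(3.24+158.76) = sqrt(162) = 12.7279
theta = atan2(12.6, -1.8) = 98.1301 degrees

r = 12.7279, theta = 98.1301 degrees


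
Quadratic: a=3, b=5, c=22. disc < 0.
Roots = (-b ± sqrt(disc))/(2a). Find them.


disc = 5^2 - 4*3*22 = 25 - 264 = -239
sqrt(|disc|) = sqrt(239) = 15.4596
Real part = -5/(2*3) = -0.8333
Imag part = 15.4596/(2*3) = 2.5766

-0.8333 ± 2.5766i


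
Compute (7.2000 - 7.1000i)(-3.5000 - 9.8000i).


Real = 7.2*(-3.5) - (-7.1)*(-9.8) = -25.2 - 69.58 = -94.78
Imag = 7.2*(-9.8) - (3.5)*(-7.1) = -70.56 + 24.85 = -45.71

-94.7800 - 45.7100i


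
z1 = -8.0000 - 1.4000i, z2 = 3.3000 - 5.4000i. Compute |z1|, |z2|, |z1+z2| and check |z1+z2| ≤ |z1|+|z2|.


|z1| = sqrt((-8)^2 + (-1.4)^2) = sqrt(65.96) = 8.1216
|z2| = sqrt(3.3^2 + (-5.4)^2) = sqrt(40.05) = 6.3285
z1+z2 = -4.7000 - 6.8000i
|z1+z2| = sqrt(68.33) = 8.2662
|z1|+|z2| = 8.1216 + 6.3285 = 14.4501

|z1+z2| = 8.2662 ≤ |z1|+|z2| = 14.4501 (verified)


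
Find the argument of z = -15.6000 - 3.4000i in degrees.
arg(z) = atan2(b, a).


Re = -15.6, Im = -3.4
arg = atan2(-3.4, -15.6) = -167.7047 degrees

arg(z) = -167.7047 degrees


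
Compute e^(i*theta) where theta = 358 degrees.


cos(358°) = 0.9994
sin(358°) = -0.0349

e^(i*358°) = 0.9994 - 0.0349i


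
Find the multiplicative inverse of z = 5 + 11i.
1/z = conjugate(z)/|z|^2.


|z|^2 = 25+121 = 146
1/z = (5 - 11i)/146

1/z = 0.0342 - 0.0753i


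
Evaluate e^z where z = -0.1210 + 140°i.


e^-0.1210 = 0.8860
cos(140°) = -0.766
sin(140°) = 0.6428
Real = 0.8860*(-0.766) = -0.6787
Imag = 0.8860*0.6428 = 0.5695

-0.6787 + 0.5695i


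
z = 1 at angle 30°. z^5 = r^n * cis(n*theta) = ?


r^5 = 1^5 = 1
n*theta = 5*30° = 150° = 150° (mod 360)
a = 1*cos(150°) = -0.8660
b = 1*sin(150°) = 0.5000

1 cis(150°) = -0.8660 + 0.5000i


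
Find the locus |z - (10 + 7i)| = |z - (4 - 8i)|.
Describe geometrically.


Equal distances means the locus is the perpendicular bisector of z1 and z2.
Midpoint = ((10+4)/2, (7+(-8))/2) = (7.0000, -0.5000)

Perpendicular bisector through (7.0000, -0.5000)


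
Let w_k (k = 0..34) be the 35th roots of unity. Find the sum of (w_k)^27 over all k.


The roots are w_k = w^k with w = e^(2*pi*i/35), and (w^k)^27 = (w^27)^k.
So S = 1 + u + u^2 + ... + u^(34) with u = w^27.
27 = 0*35 + 27, so 27 is not a multiple of 35: u = w^27 ≠ 1 (w is a primitive 35th root), while u^35 = (w^35)^27 = 1.
Geometric series: S = (1 - u^35)/(1 - u) = (1 - 1)/(1 - u) = 0

S = 0


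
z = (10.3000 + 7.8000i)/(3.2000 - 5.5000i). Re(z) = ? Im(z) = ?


Multiply by conjugate: (10.3000 + 7.8000i)(3.2000 + 5.5000i) / (3.2^2 + (-5.5)^2)
Numerator real = 10.3*3.2 + 7.8*(-5.5) = -9.94
Numerator imag = 7.8*3.2 - 10.3*(-5.5) = 81.61
Denominator = 40.49
Re(z) = -9.94/40.49 = -0.2455
Im(z) = 81.61/40.49 = 2.0156

Re(z) = -0.2455, Im(z) = 2.0156


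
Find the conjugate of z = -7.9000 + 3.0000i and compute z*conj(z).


z_bar = -7.9000 - 3.0000i
z*z_bar = (-7.9)^2 + 3^2 = 62.41 + 9 = 71.41

z_bar = -7.9000 - 3.0000i, z*z_bar = 71.41


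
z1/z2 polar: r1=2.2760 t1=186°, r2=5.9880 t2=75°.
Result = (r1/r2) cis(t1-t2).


r = 2.2760 / 5.9880 = 0.3801
theta = 186° - 75° = 111° = 111° (mod 360)

0.3801 cis(111°)


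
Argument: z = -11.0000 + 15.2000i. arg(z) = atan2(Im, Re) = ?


Re = -11, Im = 15.2
arg = atan2(15.2, -11) = 125.8927 degrees

arg(z) = 125.8927 degrees


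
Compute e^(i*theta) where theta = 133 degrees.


cos(133°) = -0.6820
sin(133°) = 0.7314

e^(i*133°) = -0.6820 + 0.7314i


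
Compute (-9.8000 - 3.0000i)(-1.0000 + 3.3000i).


Real = -9.8*(-1) - (-3)*3.3 = 9.8 - (-9.9) = 19.7
Imag = -9.8*3.3 - (1)*(-3) = -32.34 + 3 = -29.34

19.7000 - 29.3400i


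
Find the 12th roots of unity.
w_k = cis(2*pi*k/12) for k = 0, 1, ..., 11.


The 12th roots of unity are cis(360k/12°) for k=0..11
Angle step = 360/12 = 30°
Primitive root: cis(30°)
Primitive root = 0.8660 + 0.5000i

12 roots at angles: 0°, 30°, 60°, 90°, 120°, 150°, 180°, 210°, 240°, 270°, 300°, 330°


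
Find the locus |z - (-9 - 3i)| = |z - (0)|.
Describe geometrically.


Equal distances means the locus is the perpendicular bisector of z1 and z2.
Midpoint = ((-9+0)/2, (-3+0)/2) = (-4.5000, -1.5000)

Perpendicular bisector through (-4.5000, -1.5000)


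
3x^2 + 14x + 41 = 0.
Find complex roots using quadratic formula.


disc = 14^2 - 4*3*41 = 196 - 492 = -296
sqrt(|disc|) = sqrt(296) = 17.2047
Real part = -14/(2*3) = -2.3333
Imag part = 17.2047/(2*3) = 2.8674

-2.3333 ± 2.8674i


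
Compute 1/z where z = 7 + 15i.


|z|^2 = 49+225 = 274
1/z = (7 - 15i)/274

1/z = 0.0255 - 0.0547i


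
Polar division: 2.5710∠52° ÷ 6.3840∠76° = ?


r = 2.5710 / 6.3840 = 0.4027
theta = 52° - 76° = -24° = 336° (mod 360)

0.4027 cis(336°)


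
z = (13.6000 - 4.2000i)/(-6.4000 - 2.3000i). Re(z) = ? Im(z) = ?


Multiply by conjugate: (13.6000 - 4.2000i)(-6.4000 + 2.3000i) / ((-6.4)^2 + (-2.3)^2)
Numerator real = 13.6*(-6.4) - (4.2)*(-2.3) = -77.38
Numerator imag = -4.2*(-6.4) - 13.6*(-2.3) = 58.16
Denominator = 46.25
Re(z) = -77.38/46.25 = -1.6731
Im(z) = 58.16/46.25 = 1.2575

Re(z) = -1.6731, Im(z) = 1.2575


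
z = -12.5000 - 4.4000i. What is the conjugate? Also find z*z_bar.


z_bar = -12.5000 + 4.4000i
z*z_bar = (-12.5)^2 + (-4.4)^2 = 156.25 + 19.36 = 175.61

z_bar = -12.5000 + 4.4000i, z*z_bar = 175.61


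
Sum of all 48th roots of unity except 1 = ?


With w = e^(2*pi*i/48), all 48 of the 48th roots of unity w^0 = 1, w, ..., w^(47) sum to 0: 1 + w + ... + w^(47) = (1 - w^48)/(1 - w) = 0 since w^48 = 1, w ≠ 1.
Removing the root 1: w + w^2 + ... + w^(47) = 0 - 1 = -1

Sum = -1


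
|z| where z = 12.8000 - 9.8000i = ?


|z| = sqrt(12.8^2 + (-9.8)^2) = sqrt(163.84 + 96.04) = sqrt(259.88) = 16.1208

|z| = 16.1208


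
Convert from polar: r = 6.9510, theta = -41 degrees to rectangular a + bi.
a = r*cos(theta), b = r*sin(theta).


a = 6.9510*cos(-41°) = 6.9510*0.75471 = 5.2460
b = 6.9510*sin(-41°) = 6.9510*(-0.65606) = -4.5603

5.2460 - 4.5603i


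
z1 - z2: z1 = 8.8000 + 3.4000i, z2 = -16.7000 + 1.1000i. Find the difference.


Real: 8.8 + 16.7 = 25.5
Imag: 3.4 - 1.1 = 2.3

25.5000 + 2.3000i


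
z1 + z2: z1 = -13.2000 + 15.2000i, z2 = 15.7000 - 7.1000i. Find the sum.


Real: -13.2 + 15.7 = 2.5
Imag: 15.2 - 7.1 = 8.1

2.5000 + 8.1000i


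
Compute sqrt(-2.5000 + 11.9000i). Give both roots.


|z| = sqrt(6.25+141.61) = 12.1598
sqrt((|z|+a)/2) = sqrt((12.1598+(-2.5))/2) = sqrt(4.8299) = 2.1977
sqrt((|z|-a)/2) = sqrt((12.1598-(-2.5))/2) = sqrt(7.3299) = 2.7074

±(2.1977 + 2.7074i) i.e. 2.1977 + 2.7074i and -2.1977 - 2.7074i


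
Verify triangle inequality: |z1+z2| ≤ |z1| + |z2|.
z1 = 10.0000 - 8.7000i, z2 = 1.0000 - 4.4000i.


|z1| = sqrt(10^2 + (-8.7)^2) = sqrt(175.69) = 13.2548
|z2| = sqrt(1^2 + (-4.4)^2) = sqrt(20.36) = 4.5122
z1+z2 = 11.0000 - 13.1000i
|z1+z2| = sqrt(292.61) = 17.1058
|z1|+|z2| = 13.2548 + 4.5122 = 17.7670

|z1+z2| = 17.1058 ≤ |z1|+|z2| = 17.7670 (verified)


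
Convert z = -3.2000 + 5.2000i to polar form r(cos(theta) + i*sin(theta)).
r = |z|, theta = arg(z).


r = sqrt(10.24+27.04) = sqrt(37.28) = 6.1057
theta = atan2(5.2, -3.2) = 121.6075 degrees

r = 6.1057, theta = 121.6075 degrees


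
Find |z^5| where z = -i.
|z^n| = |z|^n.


|z| = sqrt(0+1) = sqrt(1) = 1
|z^5| = |z|^5 = 1^5 = 1

|z^5| = 1


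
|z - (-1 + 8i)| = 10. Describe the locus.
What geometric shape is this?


|z - z0| = r is a circle with center z0 and radius r.
Center = (-1, 8), radius = 10

Circle with center (-1, 8) and radius 10


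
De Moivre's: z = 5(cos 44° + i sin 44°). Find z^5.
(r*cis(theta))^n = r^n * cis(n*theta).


r^5 = 5^5 = 3125
n*theta = 5*44° = 220° = 220° (mod 360)
a = 3125*cos(220°) = -2393.8889
b = 3125*sin(220°) = -2008.7113

3125 cis(220°) = -2393.8889 - 2008.7113i


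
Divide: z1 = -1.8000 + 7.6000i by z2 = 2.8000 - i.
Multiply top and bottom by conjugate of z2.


Conjugate of z2 = 2.8000 + i
Numerator: (-1.8000 + 7.6000i)(2.8000 + i) = -12.6400 + 19.4800i
Denominator: 2.8^2 + (-1)^2 = 8.84
Result = (-12.6400 + 19.4800i)/8.84

-1.4299 + 2.2036i


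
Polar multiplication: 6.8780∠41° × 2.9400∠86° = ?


r = 6.8780 * 2.9400 = 20.2213
theta = 41° + 86° = 127° = 127° (mod 360)

20.2213 cis(127°)


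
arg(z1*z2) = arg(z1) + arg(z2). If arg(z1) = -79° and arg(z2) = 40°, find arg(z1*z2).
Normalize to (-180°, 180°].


arg(z1*z2) = -79° + 40° = -39°
Normalized to (-180°, 180°]: -39°

-39°


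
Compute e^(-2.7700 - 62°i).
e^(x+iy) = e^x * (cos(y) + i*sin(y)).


e^-2.7700 = 0.06266
cos(-62°) = 0.4695
sin(-62°) = -0.8829
Real = 0.06266*0.4695 = 0.0294
Imag = 0.06266*(-0.8829) = -0.0553

0.0294 - 0.0553i


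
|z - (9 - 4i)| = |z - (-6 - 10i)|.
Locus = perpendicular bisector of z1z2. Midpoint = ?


Equal distances means the locus is the perpendicular bisector of z1 and z2.
Midpoint = ((9+(-6))/2, (-4+(-10))/2) = (1.5000, -7.0000)

Perpendicular bisector through (1.5000, -7.0000)


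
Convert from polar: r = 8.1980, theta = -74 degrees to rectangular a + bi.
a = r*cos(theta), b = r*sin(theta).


a = 8.1980*cos(-74°) = 8.1980*0.27564 = 2.2597
b = 8.1980*sin(-74°) = 8.1980*(-0.96126) = -7.8804

2.2597 - 7.8804i


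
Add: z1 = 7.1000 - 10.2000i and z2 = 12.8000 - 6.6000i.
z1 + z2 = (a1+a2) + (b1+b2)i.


Real: 7.1 + 12.8 = 19.9
Imag: -10.2 - 6.6 = -16.8

19.9000 - 16.8000i


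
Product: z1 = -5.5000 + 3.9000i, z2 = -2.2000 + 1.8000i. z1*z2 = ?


Real = -5.5*(-2.2) - 3.9*1.8 = 12.1 - 7.02 = 5.08
Imag = -5.5*1.8 - (2.2)*3.9 = -9.9 - (8.58) = -18.48

5.0800 - 18.4800i


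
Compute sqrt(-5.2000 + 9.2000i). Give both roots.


|z| = sqrt(27.04+84.64) = 10.5679
sqrt((|z|+a)/2) = sqrt((10.5679+(-5.2))/2) = sqrt(2.6839) = 1.6383
sqrt((|z|-a)/2) = sqrt((10.5679-(-5.2))/2) = sqrt(7.8839) = 2.8078

±(1.6383 + 2.8078i) i.e. 1.6383 + 2.8078i and -1.6383 - 2.8078i


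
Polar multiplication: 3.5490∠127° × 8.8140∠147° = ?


r = 3.5490 * 8.8140 = 31.2809
theta = 127° + 147° = 274° = 274° (mod 360)

31.2809 cis(274°)


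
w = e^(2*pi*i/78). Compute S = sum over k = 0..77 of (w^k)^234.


The roots are w_k = w^k with w = e^(2*pi*i/78), and (w^k)^234 = (w^234)^k.
So S = 1 + u + u^2 + ... + u^(77) with u = w^234.
234 = 3*78 + 0, so 234 is a multiple of 78 and u = (w^78)^3 = 1.
Every one of the 78 terms equals 1: S = 78

S = 78


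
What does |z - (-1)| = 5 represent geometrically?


|z - z0| = r is a circle with center z0 and radius r.
Center = (-1, 0), radius = 5

Circle with center (-1, 0) and radius 5


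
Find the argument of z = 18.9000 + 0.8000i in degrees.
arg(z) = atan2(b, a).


Re = 18.9, Im = 0.8
arg = atan2(0.8, 18.9) = 2.4238 degrees

arg(z) = 2.4238 degrees


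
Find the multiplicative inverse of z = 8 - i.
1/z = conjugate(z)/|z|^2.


|z|^2 = 64+1 = 65
1/z = (8 + 1i)/65

1/z = 0.1231 + 0.0154i


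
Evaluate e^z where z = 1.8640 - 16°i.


e^1.8640 = 6.4495
cos(-16°) = 0.96126
sin(-16°) = -0.27564
Real = 6.4495*0.96126 = 6.1996
Imag = 6.4495*(-0.27564) = -1.7777

6.1996 - 1.7777i


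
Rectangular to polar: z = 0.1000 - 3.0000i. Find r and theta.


r = sqrt(0.01+9) = sqrt(9.01) = 3.0017
theta = atan2(-3, 0.1) = -88.0908 degrees

r = 3.0017, theta = -88.0908 degrees


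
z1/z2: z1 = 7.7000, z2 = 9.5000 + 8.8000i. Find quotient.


Conjugate of z2 = 9.5000 - 8.8000i
Numerator: (7.7000)(9.5000 - 8.8000i) = 73.1500 - 67.7600i
Denominator: 9.5^2 + 8.8^2 = 167.69
Result = (73.1500 - 67.7600i)/167.69

0.4362 - 0.4041i


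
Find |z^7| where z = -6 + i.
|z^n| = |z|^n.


|z| = sqrt(36+1) = sqrt(37) = 6.0828
|z^7| = |z|^7 = (sqrt(37))^7 = 37^3 * sqrt(37) = 50653*sqrt(37)

|z^7| = 50653*sqrt(37) ≈ 308110.1704


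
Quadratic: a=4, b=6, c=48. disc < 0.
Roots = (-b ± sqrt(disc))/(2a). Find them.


disc = 6^2 - 4*4*48 = 36 - 768 = -732
sqrt(|disc|) = sqrt(732) = 27.0555
Real part = -6/(2*4) = -0.7500
Imag part = 27.0555/(2*4) = 3.3819

-0.7500 ± 3.3819i


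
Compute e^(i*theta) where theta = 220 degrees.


cos(220°) = -0.7660
sin(220°) = -0.6428

e^(i*220°) = -0.7660 - 0.6428i


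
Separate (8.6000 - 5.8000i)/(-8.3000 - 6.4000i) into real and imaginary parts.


Multiply by conjugate: (8.6000 - 5.8000i)(-8.3000 + 6.4000i) / ((-8.3)^2 + (-6.4)^2)
Numerator real = 8.6*(-8.3) - (5.8)*(-6.4) = -34.26
Numerator imag = -5.8*(-8.3) - 8.6*(-6.4) = 103.18
Denominator = 109.85
Re(z) = -34.26/109.85 = -0.3119
Im(z) = 103.18/109.85 = 0.9393

Re(z) = -0.3119, Im(z) = 0.9393


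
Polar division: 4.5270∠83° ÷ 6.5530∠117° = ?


r = 4.5270 / 6.5530 = 0.6908
theta = 83° - 117° = -34° = 326° (mod 360)

0.6908 cis(326°)


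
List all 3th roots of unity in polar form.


The 3th roots of unity are cis(360k/3°) for k=0..2
Angle step = 360/3 = 120°
Primitive root: cis(120°)
Primitive root = -0.5000 + 0.8660i

3 roots at angles: 0°, 120°, 240°


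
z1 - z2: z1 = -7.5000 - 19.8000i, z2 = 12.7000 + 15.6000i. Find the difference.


Real: -7.5 - 12.7 = -20.2
Imag: -19.8 - 15.6 = -35.4

-20.2000 - 35.4000i


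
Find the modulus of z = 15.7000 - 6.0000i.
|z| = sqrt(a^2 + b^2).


|z| = sqrt(15.7^2 + (-6)^2) = sqrt(246.49 + 36) = sqrt(282.49) = 16.8074

|z| = 16.8074


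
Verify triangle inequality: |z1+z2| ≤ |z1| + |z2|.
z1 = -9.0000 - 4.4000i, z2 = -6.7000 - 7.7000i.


|z1| = sqrt((-9)^2 + (-4.4)^2) = sqrt(100.36) = 10.0180
|z2| = sqrt((-6.7)^2 + (-7.7)^2) = sqrt(104.18) = 10.2069
z1+z2 = -15.7000 - 12.1000i
|z1+z2| = sqrt(392.9) = 19.8217
|z1|+|z2| = 10.0180 + 10.2069 = 20.2249

|z1+z2| = 19.8217 ≤ |z1|+|z2| = 20.2249 (verified)


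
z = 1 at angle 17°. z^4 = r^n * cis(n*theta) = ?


r^4 = 1^4 = 1
n*theta = 4*17° = 68° = 68° (mod 360)
a = 1*cos(68°) = 0.3746
b = 1*sin(68°) = 0.9272

1 cis(68°) = 0.3746 + 0.9272i


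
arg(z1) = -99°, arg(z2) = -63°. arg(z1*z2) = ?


arg(z1*z2) = -99° - 63° = -162°
Normalized to (-180°, 180°]: -162°

-162°


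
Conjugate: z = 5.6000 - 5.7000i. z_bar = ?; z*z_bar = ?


z_bar = 5.6000 + 5.7000i
z*z_bar = 5.6^2 + (-5.7)^2 = 31.36 + 32.49 = 63.85

z_bar = 5.6000 + 5.7000i, z*z_bar = 63.85


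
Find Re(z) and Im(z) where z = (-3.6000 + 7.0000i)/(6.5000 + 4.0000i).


Multiply by conjugate: (-3.6000 + 7.0000i)(6.5000 - 4.0000i) / (6.5^2 + 4^2)
Numerator real = -3.6*6.5 + 7*4 = 4.6
Numerator imag = 7*6.5 - (-3.6)*4 = 59.9
Denominator = 58.25
Re(z) = 4.6/58.25 = 0.0790
Im(z) = 59.9/58.25 = 1.0283

Re(z) = 0.0790, Im(z) = 1.0283


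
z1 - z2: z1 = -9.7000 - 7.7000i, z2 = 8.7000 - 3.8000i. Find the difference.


Real: -9.7 - 8.7 = -18.4
Imag: -7.7 + 3.8 = -3.9

-18.4000 - 3.9000i


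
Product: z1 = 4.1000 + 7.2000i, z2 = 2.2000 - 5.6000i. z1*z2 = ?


Real = 4.1*2.2 - 7.2*(-5.6) = 9.02 - (-40.32) = 49.34
Imag = 4.1*(-5.6) + 2.2*7.2 = -22.96 + 15.84 = -7.12

49.3400 - 7.1200i


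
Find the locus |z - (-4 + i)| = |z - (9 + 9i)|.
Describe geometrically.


Equal distances means the locus is the perpendicular bisector of z1 and z2.
Midpoint = ((-4+9)/2, (1+9)/2) = (2.5000, 5.0000)

Perpendicular bisector through (2.5000, 5.0000)


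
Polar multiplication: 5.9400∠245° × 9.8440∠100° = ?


r = 5.9400 * 9.8440 = 58.4734
theta = 245° + 100° = 345° = 345° (mod 360)

58.4734 cis(345°)


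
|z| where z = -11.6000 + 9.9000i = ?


|z| = sqrt((-11.6)^2 + 9.9^2) = sqrt(134.56 + 98.01) = sqrt(232.57) = 15.2502

|z| = 15.2502


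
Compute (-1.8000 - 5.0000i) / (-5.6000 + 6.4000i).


Conjugate of z2 = -5.6000 - 6.4000i
Numerator: (-1.8000 - 5.0000i)(-5.6000 - 6.4000i) = -21.9200 + 39.5200i
Denominator: (-5.6)^2 + 6.4^2 = 72.32
Result = (-21.9200 + 39.5200i)/72.32

-0.3031 + 0.5465i


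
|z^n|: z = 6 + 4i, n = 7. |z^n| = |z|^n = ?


|z| = sqrt(36+16) = sqrt(52) = 7.2111
|z^7| = |z|^7 = (sqrt(52))^7 = 52^3 * sqrt(52) = 140608*sqrt(52)

|z^7| = 140608*sqrt(52) ≈ 1013938.7075


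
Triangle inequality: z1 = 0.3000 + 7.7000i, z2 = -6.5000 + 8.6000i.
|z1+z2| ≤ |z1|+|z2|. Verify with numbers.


|z1| = sqrt(0.3^2 + 7.7^2) = sqrt(59.38) = 7.7058
|z2| = sqrt((-6.5)^2 + 8.6^2) = sqrt(116.21) = 10.7801
z1+z2 = -6.2000 + 16.3000i
|z1+z2| = sqrt(304.13) = 17.4393
|z1|+|z2| = 7.7058 + 10.7801 = 18.4859

|z1+z2| = 17.4393 ≤ |z1|+|z2| = 18.4859 (verified)


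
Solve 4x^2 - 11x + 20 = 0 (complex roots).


disc = (-11)^2 - 4*4*20 = 121 - 320 = -199
sqrt(|disc|) = sqrt(199) = 14.1067
Real part = 11/(2*4) = 1.3750
Imag part = 14.1067/(2*4) = 1.7633

1.3750 ± 1.7633i


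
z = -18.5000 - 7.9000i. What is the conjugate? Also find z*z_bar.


z_bar = -18.5000 + 7.9000i
z*z_bar = (-18.5)^2 + (-7.9)^2 = 342.25 + 62.41 = 404.66

z_bar = -18.5000 + 7.9000i, z*z_bar = 404.66


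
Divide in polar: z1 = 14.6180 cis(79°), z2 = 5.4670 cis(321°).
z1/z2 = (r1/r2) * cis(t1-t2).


r = 14.6180 / 5.4670 = 2.6739
theta = 79° - 321° = -242° = 118° (mod 360)

2.6739 cis(118°)


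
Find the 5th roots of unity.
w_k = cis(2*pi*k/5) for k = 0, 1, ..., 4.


The 5th roots of unity are cis(360k/5°) for k=0..4
Angle step = 360/5 = 72°
Primitive root: cis(72°)
Primitive root = 0.3090 + 0.9511i

5 roots at angles: 0°, 72°, 144°, 216°, 288°


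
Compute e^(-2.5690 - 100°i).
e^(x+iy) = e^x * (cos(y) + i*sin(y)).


e^-2.5690 = 0.0766
cos(-100°) = -0.1736
sin(-100°) = -0.9848
Real = 0.0766*(-0.1736) = -0.0133
Imag = 0.0766*(-0.9848) = -0.0754

-0.0133 - 0.0754i


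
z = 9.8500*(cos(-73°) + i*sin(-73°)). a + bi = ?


a = 9.8500*cos(-73°) = 9.8500*0.292372 = 2.8799
b = 9.8500*sin(-73°) = 9.8500*(-0.9563) = -9.4196

2.8799 - 9.4196i


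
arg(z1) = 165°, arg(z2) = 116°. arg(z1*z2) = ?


arg(z1*z2) = 165° + 116° = 281°
Normalized to (-180°, 180°]: -79°

-79°


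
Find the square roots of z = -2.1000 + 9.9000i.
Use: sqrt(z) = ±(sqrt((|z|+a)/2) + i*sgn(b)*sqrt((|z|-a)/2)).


|z| = sqrt(4.41+98.01) = 10.1203
sqrt((|z|+a)/2) = sqrt((10.1203+(-2.1))/2) = sqrt(4.0101) = 2.0025
sqrt((|z|-a)/2) = sqrt((10.1203-(-2.1))/2) = sqrt(6.1101) = 2.4719

±(2.0025 + 2.4719i) i.e. 2.0025 + 2.4719i and -2.0025 - 2.4719i


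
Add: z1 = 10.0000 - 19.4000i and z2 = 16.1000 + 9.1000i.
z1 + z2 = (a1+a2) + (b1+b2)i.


Real: 10 + 16.1 = 26.1
Imag: -19.4 + 9.1 = -10.3

26.1000 - 10.3000i


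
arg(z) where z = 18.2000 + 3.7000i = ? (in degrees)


Re = 18.2, Im = 3.7
arg = atan2(3.7, 18.2) = 11.4914 degrees

arg(z) = 11.4914 degrees


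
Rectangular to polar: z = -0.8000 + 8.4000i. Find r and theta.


r = sqrt(0.64+70.56) = sqrt(71.2) = 8.4380
theta = atan2(8.4, -0.8) = 95.4403 degrees

r = 8.4380, theta = 95.4403 degrees


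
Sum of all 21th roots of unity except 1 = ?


With w = e^(2*pi*i/21), all 21 of the 21th roots of unity w^0 = 1, w, ..., w^(20) sum to 0: 1 + w + ... + w^(20) = (1 - w^21)/(1 - w) = 0 since w^21 = 1, w ≠ 1.
Removing the root 1: w + w^2 + ... + w^(20) = 0 - 1 = -1

Sum = -1


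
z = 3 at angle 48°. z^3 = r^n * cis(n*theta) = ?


r^3 = 3^3 = 27
n*theta = 3*48° = 144° = 144° (mod 360)
a = 27*cos(144°) = -21.8435
b = 27*sin(144°) = 15.8702

27 cis(144°) = -21.8435 + 15.8702i


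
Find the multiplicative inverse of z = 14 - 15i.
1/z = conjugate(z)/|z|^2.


|z|^2 = 196+225 = 421
1/z = (14 + 15i)/421

1/z = 0.0333 + 0.0356i


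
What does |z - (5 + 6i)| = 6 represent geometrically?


|z - z0| = r is a circle with center z0 and radius r.
Center = (5, 6), radius = 6

Circle with center (5, 6) and radius 6


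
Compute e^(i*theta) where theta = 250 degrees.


cos(250°) = -0.3420
sin(250°) = -0.9397

e^(i*250°) = -0.3420 - 0.9397i


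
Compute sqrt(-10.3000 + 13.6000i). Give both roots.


|z| = sqrt(106.09+184.96) = 17.0602
sqrt((|z|+a)/2) = sqrt((17.0602+(-10.3))/2) = sqrt(3.3801) = 1.8385
sqrt((|z|-a)/2) = sqrt((17.0602-(-10.3))/2) = sqrt(13.6801) = 3.6987

±(1.8385 + 3.6987i) i.e. 1.8385 + 3.6987i and -1.8385 - 3.6987i


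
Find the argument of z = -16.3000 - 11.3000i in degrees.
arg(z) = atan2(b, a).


Re = -16.3, Im = -11.3
arg = atan2(-11.3, -16.3) = -145.2683 degrees

arg(z) = -145.2683 degrees


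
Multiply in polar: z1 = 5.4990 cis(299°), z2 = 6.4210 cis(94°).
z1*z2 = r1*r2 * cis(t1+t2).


r = 5.4990 * 6.4210 = 35.3091
theta = 299° + 94° = 393° = 33° (mod 360)

35.3091 cis(33°)


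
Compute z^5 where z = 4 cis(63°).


r^5 = 4^5 = 1024
n*theta = 5*63° = 315° = 315° (mod 360)
a = 1024*cos(315°) = 724.0773
b = 1024*sin(315°) = -724.0773

1024 cis(315°) = 724.0773 - 724.0773i


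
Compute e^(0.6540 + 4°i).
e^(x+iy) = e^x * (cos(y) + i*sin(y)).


e^0.6540 = 1.9232
cos(4°) = 0.99756
sin(4°) = 0.0698
Real = 1.9232*0.99756 = 1.9185
Imag = 1.9232*0.0698 = 0.1342

1.9185 + 0.1342i


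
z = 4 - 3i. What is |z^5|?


|z| = sqrt(16+9) = sqrt(25) = 5
|z^5| = |z|^5 = 5^5 = 3125

|z^5| = 3125


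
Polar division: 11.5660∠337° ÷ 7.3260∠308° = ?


r = 11.5660 / 7.3260 = 1.5788
theta = 337° - 308° = 29° = 29° (mod 360)

1.5788 cis(29°)


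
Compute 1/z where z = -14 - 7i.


|z|^2 = 196+49 = 245
1/z = (-14 + 7i)/245

1/z = -0.0571 + 0.0286i


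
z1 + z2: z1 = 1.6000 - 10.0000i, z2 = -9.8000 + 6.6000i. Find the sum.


Real: 1.6 - 9.8 = -8.2
Imag: -10 + 6.6 = -3.4

-8.2000 - 3.4000i


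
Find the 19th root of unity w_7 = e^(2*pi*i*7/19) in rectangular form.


Angle = 360*7/19 = 132.6316°
a = cos(132.6316°) = -0.6773
b = sin(132.6316°) = 0.7357

-0.6773 + 0.7357i


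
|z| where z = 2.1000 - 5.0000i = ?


|z| = sqrt(2.1^2 + (-5)^2) = sqrt(4.41 + 25) = sqrt(29.41) = 5.4231

|z| = 5.4231


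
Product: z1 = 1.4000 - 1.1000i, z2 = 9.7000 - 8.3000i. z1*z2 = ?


Real = 1.4*9.7 - (-1.1)*(-8.3) = 13.58 - 9.13 = 4.45
Imag = 1.4*(-8.3) + 9.7*(-1.1) = -11.62 - (10.67) = -22.29

4.4500 - 22.2900i


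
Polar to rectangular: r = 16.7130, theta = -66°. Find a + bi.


a = 16.7130*cos(-66°) = 16.7130*0.40674 = 6.7978
b = 16.7130*sin(-66°) = 16.7130*(-0.913545) = -15.2681

6.7978 - 15.2681i


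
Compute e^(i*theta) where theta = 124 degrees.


cos(124°) = -0.5592
sin(124°) = 0.8290

e^(i*124°) = -0.5592 + 0.8290i


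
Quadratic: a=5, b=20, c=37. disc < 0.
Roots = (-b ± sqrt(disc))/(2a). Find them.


disc = 20^2 - 4*5*37 = 400 - 740 = -340
sqrt(|disc|) = sqrt(340) = 18.4391
Real part = -20/(2*5) = -2.0000
Imag part = 18.4391/(2*5) = 1.8439

-2.0000 ± 1.8439i


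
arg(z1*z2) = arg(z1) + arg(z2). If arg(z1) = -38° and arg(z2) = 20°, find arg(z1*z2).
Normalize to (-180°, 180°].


arg(z1*z2) = -38° + 20° = -18°
Normalized to (-180°, 180°]: -18°

-18°


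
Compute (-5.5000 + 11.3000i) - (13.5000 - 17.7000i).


Real: -5.5 - 13.5 = -19
Imag: 11.3 + 17.7 = 29

-19.0000 + 29.0000i


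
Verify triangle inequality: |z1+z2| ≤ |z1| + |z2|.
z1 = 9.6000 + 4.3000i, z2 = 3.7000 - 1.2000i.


|z1| = sqrt(9.6^2 + 4.3^2) = sqrt(110.65) = 10.5190
|z2| = sqrt(3.7^2 + (-1.2)^2) = sqrt(15.13) = 3.8897
z1+z2 = 13.3000 + 3.1000i
|z1+z2| = sqrt(186.5) = 13.6565
|z1|+|z2| = 10.5190 + 3.8897 = 14.4087

|z1+z2| = 13.6565 ≤ |z1|+|z2| = 14.4087 (verified)


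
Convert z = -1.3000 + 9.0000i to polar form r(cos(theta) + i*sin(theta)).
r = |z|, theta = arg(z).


r = sqrt(1.69+81) = sqrt(82.69) = 9.0934
theta = atan2(9, -1.3) = 98.2192 degrees

r = 9.0934, theta = 98.2192 degrees


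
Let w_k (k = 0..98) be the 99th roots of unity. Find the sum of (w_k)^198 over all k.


The roots are w_k = w^k with w = e^(2*pi*i/99), and (w^k)^198 = (w^198)^k.
So S = 1 + u + u^2 + ... + u^(98) with u = w^198.
198 = 2*99 + 0, so 198 is a multiple of 99 and u = (w^99)^2 = 1.
Every one of the 99 terms equals 1: S = 99

S = 99


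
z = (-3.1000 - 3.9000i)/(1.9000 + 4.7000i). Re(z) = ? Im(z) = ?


Multiply by conjugate: (-3.1000 - 3.9000i)(1.9000 - 4.7000i) / (1.9^2 + 4.7^2)
Numerator real = -3.1*1.9 - (3.9)*4.7 = -24.22
Numerator imag = -3.9*1.9 - (-3.1)*4.7 = 7.16
Denominator = 25.7
Re(z) = -24.22/25.7 = -0.9424
Im(z) = 7.16/25.7 = 0.2786

Re(z) = -0.9424, Im(z) = 0.2786


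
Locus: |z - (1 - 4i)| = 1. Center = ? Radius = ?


|z - z0| = r is a circle with center z0 and radius r.
Center = (1, -4), radius = 1

Circle with center (1, -4) and radius 1


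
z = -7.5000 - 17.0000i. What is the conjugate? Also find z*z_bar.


z_bar = -7.5000 + 17.0000i
z*z_bar = (-7.5)^2 + (-17)^2 = 56.25 + 289 = 345.25

z_bar = -7.5000 + 17.0000i, z*z_bar = 345.25


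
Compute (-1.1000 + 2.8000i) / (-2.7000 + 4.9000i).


Conjugate of z2 = -2.7000 - 4.9000i
Numerator: (-1.1000 + 2.8000i)(-2.7000 - 4.9000i) = 16.6900 - 2.1700i
Denominator: (-2.7)^2 + 4.9^2 = 31.3
Result = (16.6900 - 2.1700i)/31.3

0.5332 - 0.0693i


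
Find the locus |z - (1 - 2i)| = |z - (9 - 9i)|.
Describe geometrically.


Equal distances means the locus is the perpendicular bisector of z1 and z2.
Midpoint = ((1+9)/2, (-2+(-9))/2) = (5.0000, -5.5000)

Perpendicular bisector through (5.0000, -5.5000)


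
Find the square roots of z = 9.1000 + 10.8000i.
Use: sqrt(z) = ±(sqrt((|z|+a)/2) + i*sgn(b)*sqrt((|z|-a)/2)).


|z| = sqrt(82.81+116.64) = 14.1227
sqrt((|z|+a)/2) = sqrt((14.1227+9.1)/2) = sqrt(11.6113) = 3.4075
sqrt((|z|-a)/2) = sqrt((14.1227-9.1)/2) = sqrt(2.5113) = 1.5847

±(3.4075 + 1.5847i) i.e. 3.4075 + 1.5847i and -3.4075 - 1.5847i


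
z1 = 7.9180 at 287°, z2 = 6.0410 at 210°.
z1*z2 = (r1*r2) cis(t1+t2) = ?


r = 7.9180 * 6.0410 = 47.8326
theta = 287° + 210° = 497° = 137° (mod 360)

47.8326 cis(137°)


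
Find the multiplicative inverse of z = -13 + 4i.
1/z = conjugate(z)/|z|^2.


|z|^2 = 169+16 = 185
1/z = (-13 - 4i)/185

1/z = -0.0703 - 0.0216i


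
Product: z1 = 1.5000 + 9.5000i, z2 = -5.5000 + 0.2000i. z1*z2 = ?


Real = 1.5*(-5.5) - 9.5*0.2 = -8.25 - 1.9 = -10.15
Imag = 1.5*0.2 - (5.5)*9.5 = 0.3 - (52.25) = -51.95

-10.1500 - 51.9500i


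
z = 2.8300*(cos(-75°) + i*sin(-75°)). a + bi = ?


a = 2.8300*cos(-75°) = 2.8300*0.25882 = 0.7325
b = 2.8300*sin(-75°) = 2.8300*(-0.96593) = -2.7336

0.7325 - 2.7336i


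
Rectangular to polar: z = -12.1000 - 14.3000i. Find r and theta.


r = sqrt(146.41+204.49) = sqrt(350.9) = 18.7323
theta = atan2(-14.3, -12.1) = -130.2364 degrees

r = 18.7323, theta = -130.2364 degrees


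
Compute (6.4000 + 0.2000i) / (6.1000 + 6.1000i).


Conjugate of z2 = 6.1000 - 6.1000i
Numerator: (6.4000 + 0.2000i)(6.1000 - 6.1000i) = 40.2600 - 37.8200i
Denominator: 6.1^2 + 6.1^2 = 74.42
Result = (40.2600 - 37.8200i)/74.42

0.5410 - 0.5082i


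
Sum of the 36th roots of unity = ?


The sum of all 36th roots of unity is 0.
Geometric series: (1 - w^36)/(1 - w) = (1-1)/(1-w) = 0 since w^36 = 1, w ≠ 1.
Alternatively: coefficient of z^35 in z^36 - 1 is 0.

0


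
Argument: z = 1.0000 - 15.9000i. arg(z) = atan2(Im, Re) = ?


Re = 1, Im = -15.9
arg = atan2(-15.9, 1) = -86.4012 degrees

arg(z) = -86.4012 degrees


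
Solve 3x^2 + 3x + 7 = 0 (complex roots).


disc = 3^2 - 4*3*7 = 9 - 84 = -75
sqrt(|disc|) = sqrt(75) = 8.6603
Real part = -3/(2*3) = -0.5000
Imag part = 8.6603/(2*3) = 1.4434

-0.5000 ± 1.4434i


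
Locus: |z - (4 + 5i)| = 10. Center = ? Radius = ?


|z - z0| = r is a circle with center z0 and radius r.
Center = (4, 5), radius = 10

Circle with center (4, 5) and radius 10


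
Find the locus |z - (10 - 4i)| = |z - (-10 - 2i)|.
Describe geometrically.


Equal distances means the locus is the perpendicular bisector of z1 and z2.
Midpoint = ((10+(-10))/2, (-4+(-2))/2) = (0, -3.0000)

Perpendicular bisector through (0, -3.0000)


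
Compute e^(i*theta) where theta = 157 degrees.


cos(157°) = -0.9205
sin(157°) = 0.3907

e^(i*157°) = -0.9205 + 0.3907i


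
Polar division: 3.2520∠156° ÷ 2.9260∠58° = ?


r = 3.2520 / 2.9260 = 1.1114
theta = 156° - 58° = 98° = 98° (mod 360)

1.1114 cis(98°)


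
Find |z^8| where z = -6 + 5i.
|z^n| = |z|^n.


|z| = sqrt(36+25) = sqrt(61) = 7.8102
|z^8| = |z|^8 = (sqrt(61))^8 = 61^4 = 13845841

|z^8| = 13845841


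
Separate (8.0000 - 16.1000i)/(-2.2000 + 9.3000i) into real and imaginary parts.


Multiply by conjugate: (8.0000 - 16.1000i)(-2.2000 - 9.3000i) / ((-2.2)^2 + 9.3^2)
Numerator real = 8*(-2.2) - (16.1)*9.3 = -167.33
Numerator imag = -16.1*(-2.2) - 8*9.3 = -38.98
Denominator = 91.33
Re(z) = -167.33/91.33 = -1.8321
Im(z) = -38.98/91.33 = -0.4268

Re(z) = -1.8321, Im(z) = -0.4268
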